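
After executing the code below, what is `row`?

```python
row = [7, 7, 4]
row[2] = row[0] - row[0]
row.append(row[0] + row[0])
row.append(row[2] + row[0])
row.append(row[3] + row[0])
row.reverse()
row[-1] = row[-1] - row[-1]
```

[21, 7, 14, 0, 7, 0]

row[2] = row[0]-row[0] = 7-7 = 0 → [7, 7, 0]
append row[0]+row[0] = 7+7 = 14 → [7, 7, 0, 14]
append row[2]+row[0] = 0+7 = 7 → [7, 7, 0, 14, 7]
append row[3]+row[0] = 14+7 = 21 → [7, 7, 0, 14, 7, 21]
reverse → [21, 7, 14, 0, 7, 7]
row[-1] = row[-1]-row[-1] = 7-7 = 0 → [21, 7, 14, 0, 7, 0]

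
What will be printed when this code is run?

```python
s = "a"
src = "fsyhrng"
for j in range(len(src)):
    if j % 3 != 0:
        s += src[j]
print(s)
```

asyrn

j=0: skip
j=1: add 's' → 'as'
j=2: add 'y' → 'asy'
j=3: skip
j=4: add 'r' → 'asyr'
j=5: add 'n' → 'asyrn'
j=6: skip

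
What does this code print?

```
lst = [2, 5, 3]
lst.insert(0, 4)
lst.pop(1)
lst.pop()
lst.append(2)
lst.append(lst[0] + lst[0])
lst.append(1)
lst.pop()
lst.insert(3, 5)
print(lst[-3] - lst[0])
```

-2

insert 4 at 0 → [4, 2, 5, 3]
pop(1) removes 2 → [4, 5, 3]
pop() removes 3 → [4, 5]
append 2 → [4, 5, 2]
append lst[0]+lst[0] = 4+4 = 8 → [4, 5, 2, 8]
append 1 → [4, 5, 2, 8, 1]
pop() removes 1 → [4, 5, 2, 8]
insert 5 at 3 → [4, 5, 2, 5, 8]
lst[-3]-lst[0] = 2-4 = -2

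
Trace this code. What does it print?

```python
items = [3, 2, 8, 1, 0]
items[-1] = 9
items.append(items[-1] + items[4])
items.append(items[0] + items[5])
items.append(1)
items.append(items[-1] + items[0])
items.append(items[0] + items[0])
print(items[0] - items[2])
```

items[-1] = 9 → [3, 2, 8, 1, 9]
append items[-1]+items[4] = 9+9 = 18 → [3, 2, 8, 1, 9, 18]
append items[0]+items[5] = 3+18 = 21 → [3, 2, 8, 1, 9, 18, 21]
append 1 → [3, 2, 8, 1, 9, 18, 21, 1]
append items[-1]+items[0] = 1+3 = 4 → [3, 2, 8, 1, 9, 18, 21, 1, 4]
append items[0]+items[0] = 3+3 = 6 → [3, 2, 8, 1, 9, 18, 21, 1, 4, 6]
items[0]-items[2] = 3-8 = -5

-5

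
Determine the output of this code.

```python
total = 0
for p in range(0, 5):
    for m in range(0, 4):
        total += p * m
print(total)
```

60

p=0,m=0: total = 0+0 = 0
p=0,m=1: total = 0+0 = 0
p=0,m=2: total = 0+0 = 0
p=0,m=3: total = 0+0 = 0
p=1,m=0: total = 0+0 = 0
p=1,m=1: total = 0+1 = 1
p=1,m=2: total = 1+2 = 3
p=1,m=3: total = 3+3 = 6
p=2,m=0: total = 6+0 = 6
p=2,m=1: total = 6+2 = 8
p=2,m=2: total = 8+4 = 12
p=2,m=3: total = 12+6 = 18
p=3,m=0: total = 18+0 = 18
p=3,m=1: total = 18+3 = 21
p=3,m=2: total = 21+6 = 27
p=3,m=3: total = 27+9 = 36
p=4,m=0: total = 36+0 = 36
p=4,m=1: total = 36+4 = 40
p=4,m=2: total = 40+8 = 48
p=4,m=3: total = 48+12 = 60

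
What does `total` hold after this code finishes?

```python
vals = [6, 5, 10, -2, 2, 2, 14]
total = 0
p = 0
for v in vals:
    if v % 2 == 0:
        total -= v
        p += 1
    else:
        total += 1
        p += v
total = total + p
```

v=6: even, total = 0-6 = -6; p=1
v=5: not even, total = (-6)+1 = -5; p=6
v=10: even, total = (-5)-10 = -15; p=7
v=-2: even, total = (-15)-(-2) = -13; p=8
v=2: even, total = (-13)-2 = -15; p=9
v=2: even, total = (-15)-2 = -17; p=10
v=14: even, total = (-17)-14 = -31; p=11
total+p = (-31)+11 = -20

-20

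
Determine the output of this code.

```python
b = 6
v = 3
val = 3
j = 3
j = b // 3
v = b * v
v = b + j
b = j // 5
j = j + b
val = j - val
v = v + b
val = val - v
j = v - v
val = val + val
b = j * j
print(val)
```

-18

j = 6//3 = 2
v = 6*3 = 18
v = 6+2 = 8
b = 2//5 = 0
j = 2+0 = 2
val = 2-3 = -1
v = 8+0 = 8
val = (-1)-8 = -9
j = 8-8 = 0
val = (-9)+(-9) = -18
b = 0*0 = 0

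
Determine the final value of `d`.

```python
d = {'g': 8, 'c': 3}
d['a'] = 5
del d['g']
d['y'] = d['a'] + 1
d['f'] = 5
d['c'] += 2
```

{'c': 5, 'a': 5, 'y': 6, 'f': 5}

d['a'] = 5 → {'g': 8, 'c': 3, 'a': 5}
del 'g' → {'c': 3, 'a': 5}
d['y'] = d['a']+1 = 6 → {'c': 3, 'a': 5, 'y': 6}
d['f'] = 5 → {'c': 3, 'a': 5, 'y': 6, 'f': 5}
d['c'] = 3+2 = 5 → {'c': 5, 'a': 5, 'y': 6, 'f': 5}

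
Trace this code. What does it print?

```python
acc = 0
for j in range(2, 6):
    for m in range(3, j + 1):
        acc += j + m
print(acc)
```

48

j=3,m=3: acc = 0+6 = 6
j=4,m=3: acc = 6+7 = 13
j=4,m=4: acc = 13+8 = 21
j=5,m=3: acc = 21+8 = 29
j=5,m=4: acc = 29+9 = 38
j=5,m=5: acc = 38+10 = 48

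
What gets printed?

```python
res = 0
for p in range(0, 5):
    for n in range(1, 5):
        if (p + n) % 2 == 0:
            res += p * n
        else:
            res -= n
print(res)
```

28

p=0,n=1: odd sum, res = 0-1 = -1
p=0,n=2: even sum, res = (-1)+0 = -1
p=0,n=3: odd sum, res = (-1)-3 = -4
p=0,n=4: even sum, res = (-4)+0 = -4
p=1,n=1: even sum, res = (-4)+1 = -3
p=1,n=2: odd sum, res = (-3)-2 = -5
p=1,n=3: even sum, res = (-5)+3 = -2
p=1,n=4: odd sum, res = (-2)-4 = -6
p=2,n=1: odd sum, res = (-6)-1 = -7
p=2,n=2: even sum, res = (-7)+4 = -3
p=2,n=3: odd sum, res = (-3)-3 = -6
p=2,n=4: even sum, res = (-6)+8 = 2
p=3,n=1: even sum, res = 2+3 = 5
p=3,n=2: odd sum, res = 5-2 = 3
p=3,n=3: even sum, res = 3+9 = 12
p=3,n=4: odd sum, res = 12-4 = 8
p=4,n=1: odd sum, res = 8-1 = 7
p=4,n=2: even sum, res = 7+8 = 15
p=4,n=3: odd sum, res = 15-3 = 12
p=4,n=4: even sum, res = 12+16 = 28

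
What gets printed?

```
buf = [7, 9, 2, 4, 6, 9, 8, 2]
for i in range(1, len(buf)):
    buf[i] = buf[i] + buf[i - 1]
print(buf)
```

[7, 16, 18, 22, 28, 37, 45, 47]

i=1: buf[1] = 9+7 = 16 → [7, 16, 2, 4, 6, 9, 8, 2]
i=2: buf[2] = 2+16 = 18 → [7, 16, 18, 4, 6, 9, 8, 2]
i=3: buf[3] = 4+18 = 22 → [7, 16, 18, 22, 6, 9, 8, 2]
i=4: buf[4] = 6+22 = 28 → [7, 16, 18, 22, 28, 9, 8, 2]
i=5: buf[5] = 9+28 = 37 → [7, 16, 18, 22, 28, 37, 8, 2]
i=6: buf[6] = 8+37 = 45 → [7, 16, 18, 22, 28, 37, 45, 2]
i=7: buf[7] = 2+45 = 47 → [7, 16, 18, 22, 28, 37, 45, 47]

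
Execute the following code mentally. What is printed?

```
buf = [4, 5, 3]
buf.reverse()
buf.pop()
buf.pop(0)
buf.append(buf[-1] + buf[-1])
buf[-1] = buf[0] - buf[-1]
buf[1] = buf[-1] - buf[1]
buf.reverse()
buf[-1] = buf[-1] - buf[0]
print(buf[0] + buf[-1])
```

5

reverse → [3, 5, 4]
pop() removes 4 → [3, 5]
pop(0) removes 3 → [5]
append buf[-1]+buf[-1] = 5+5 = 10 → [5, 10]
buf[-1] = buf[0]-buf[-1] = 5-10 = -5 → [5, -5]
buf[1] = buf[-1]-buf[1] = (-5)-(-5) = 0 → [5, 0]
reverse → [0, 5]
buf[-1] = buf[-1]-buf[0] = 5-0 = 5 → [0, 5]
buf[0]+buf[-1] = 0+5 = 5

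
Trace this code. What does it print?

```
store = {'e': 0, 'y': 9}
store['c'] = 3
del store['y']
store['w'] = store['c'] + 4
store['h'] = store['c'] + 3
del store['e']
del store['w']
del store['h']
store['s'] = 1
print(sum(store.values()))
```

4

store['c'] = 3 → {'e': 0, 'y': 9, 'c': 3}
del 'y' → {'e': 0, 'c': 3}
store['w'] = store['c']+4 = 7 → {'e': 0, 'c': 3, 'w': 7}
store['h'] = store['c']+3 = 6 → {'e': 0, 'c': 3, 'w': 7, 'h': 6}
del 'e' → {'c': 3, 'w': 7, 'h': 6}
del 'w' → {'c': 3, 'h': 6}
del 'h' → {'c': 3}
store['s'] = 1 → {'c': 3, 's': 1}
sum of values = 4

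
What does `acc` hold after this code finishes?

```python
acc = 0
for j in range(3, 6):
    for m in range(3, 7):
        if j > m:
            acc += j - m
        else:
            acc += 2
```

j=3,m=3: not 3>3, acc = 0+2 = 2
j=3,m=4: not 3>4, acc = 2+2 = 4
j=3,m=5: not 3>5, acc = 4+2 = 6
j=3,m=6: not 3>6, acc = 6+2 = 8
j=4,m=3: 4>3, acc = 8+1 = 9
j=4,m=4: not 4>4, acc = 9+2 = 11
j=4,m=5: not 4>5, acc = 11+2 = 13
j=4,m=6: not 4>6, acc = 13+2 = 15
j=5,m=3: 5>3, acc = 15+2 = 17
j=5,m=4: 5>4, acc = 17+1 = 18
j=5,m=5: not 5>5, acc = 18+2 = 20
j=5,m=6: not 5>6, acc = 20+2 = 22

22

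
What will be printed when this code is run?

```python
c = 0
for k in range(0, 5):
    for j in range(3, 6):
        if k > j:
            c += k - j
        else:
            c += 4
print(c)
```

k=0,j=3: not 0>3, c = 0+4 = 4
k=0,j=4: not 0>4, c = 4+4 = 8
k=0,j=5: not 0>5, c = 8+4 = 12
k=1,j=3: not 1>3, c = 12+4 = 16
k=1,j=4: not 1>4, c = 16+4 = 20
k=1,j=5: not 1>5, c = 20+4 = 24
k=2,j=3: not 2>3, c = 24+4 = 28
k=2,j=4: not 2>4, c = 28+4 = 32
k=2,j=5: not 2>5, c = 32+4 = 36
k=3,j=3: not 3>3, c = 36+4 = 40
k=3,j=4: not 3>4, c = 40+4 = 44
k=3,j=5: not 3>5, c = 44+4 = 48
k=4,j=3: 4>3, c = 48+1 = 49
k=4,j=4: not 4>4, c = 49+4 = 53
k=4,j=5: not 4>5, c = 53+4 = 57

57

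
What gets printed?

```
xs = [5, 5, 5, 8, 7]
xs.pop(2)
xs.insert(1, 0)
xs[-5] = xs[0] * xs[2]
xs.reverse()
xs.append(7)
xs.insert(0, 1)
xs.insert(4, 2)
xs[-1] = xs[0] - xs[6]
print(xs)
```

[1, 7, 8, 5, 2, 0, 25, -24]

pop(2) removes 5 → [5, 5, 8, 7]
insert 0 at 1 → [5, 0, 5, 8, 7]
xs[-5] = xs[0]*xs[2] = 5*5 = 25 → [25, 0, 5, 8, 7]
reverse → [7, 8, 5, 0, 25]
append 7 → [7, 8, 5, 0, 25, 7]
insert 1 at 0 → [1, 7, 8, 5, 0, 25, 7]
insert 2 at 4 → [1, 7, 8, 5, 2, 0, 25, 7]
xs[-1] = xs[0]-xs[6] = 1-25 = -24 → [1, 7, 8, 5, 2, 0, 25, -24]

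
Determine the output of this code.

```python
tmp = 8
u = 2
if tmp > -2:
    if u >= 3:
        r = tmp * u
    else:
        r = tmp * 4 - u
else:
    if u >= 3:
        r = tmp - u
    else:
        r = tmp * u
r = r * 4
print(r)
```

120

tmp=8, u=2
tmp > -2 is True; u >= 3 is False
→ r = tmp * 4 - u = 30
r = 30*4 = 120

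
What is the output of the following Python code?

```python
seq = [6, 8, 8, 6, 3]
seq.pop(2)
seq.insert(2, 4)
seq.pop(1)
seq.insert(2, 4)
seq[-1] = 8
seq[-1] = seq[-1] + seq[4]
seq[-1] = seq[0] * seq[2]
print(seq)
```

pop(2) removes 8 → [6, 8, 6, 3]
insert 4 at 2 → [6, 8, 4, 6, 3]
pop(1) removes 8 → [6, 4, 6, 3]
insert 4 at 2 → [6, 4, 4, 6, 3]
seq[-1] = 8 → [6, 4, 4, 6, 8]
seq[-1] = seq[-1]+seq[4] = 8+8 = 16 → [6, 4, 4, 6, 16]
seq[-1] = seq[0]*seq[2] = 6*4 = 24 → [6, 4, 4, 6, 24]

[6, 4, 4, 6, 24]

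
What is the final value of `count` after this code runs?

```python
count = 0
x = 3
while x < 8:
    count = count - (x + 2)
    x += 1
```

-35

x=3: count = 0-5 = -5
x=4: count = (-5)-6 = -11
x=5: count = (-11)-7 = -18
x=6: count = (-18)-8 = -26
x=7: count = (-26)-9 = -35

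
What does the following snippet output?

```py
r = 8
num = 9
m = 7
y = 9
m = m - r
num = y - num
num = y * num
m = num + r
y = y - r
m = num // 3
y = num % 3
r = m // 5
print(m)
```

m = 7-8 = -1
num = 9-9 = 0
num = 9*0 = 0
m = 0+8 = 8
y = 9-8 = 1
m = 0//3 = 0
y = 0%3 = 0
r = 0//5 = 0

0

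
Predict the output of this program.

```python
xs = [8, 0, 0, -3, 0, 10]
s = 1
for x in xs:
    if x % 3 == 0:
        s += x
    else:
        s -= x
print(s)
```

-20

x=8: not %3==0, s = 1-8 = -7
x=0: %3==0, s = (-7)+0 = -7
x=0: %3==0, s = (-7)+0 = -7
x=-3: %3==0, s = (-7)+(-3) = -10
x=0: %3==0, s = (-10)+0 = -10
x=10: not %3==0, s = (-10)-10 = -20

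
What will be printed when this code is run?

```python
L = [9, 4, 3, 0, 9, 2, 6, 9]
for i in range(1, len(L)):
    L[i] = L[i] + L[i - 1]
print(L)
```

[9, 13, 16, 16, 25, 27, 33, 42]

i=1: L[1] = 4+9 = 13 → [9, 13, 3, 0, 9, 2, 6, 9]
i=2: L[2] = 3+13 = 16 → [9, 13, 16, 0, 9, 2, 6, 9]
i=3: L[3] = 0+16 = 16 → [9, 13, 16, 16, 9, 2, 6, 9]
i=4: L[4] = 9+16 = 25 → [9, 13, 16, 16, 25, 2, 6, 9]
i=5: L[5] = 2+25 = 27 → [9, 13, 16, 16, 25, 27, 6, 9]
i=6: L[6] = 6+27 = 33 → [9, 13, 16, 16, 25, 27, 33, 9]
i=7: L[7] = 9+33 = 42 → [9, 13, 16, 16, 25, 27, 33, 42]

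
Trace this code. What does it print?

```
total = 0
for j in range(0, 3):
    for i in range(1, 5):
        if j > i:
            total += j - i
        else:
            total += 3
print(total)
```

34

j=0,i=1: not 0>1, total = 0+3 = 3
j=0,i=2: not 0>2, total = 3+3 = 6
j=0,i=3: not 0>3, total = 6+3 = 9
j=0,i=4: not 0>4, total = 9+3 = 12
j=1,i=1: not 1>1, total = 12+3 = 15
j=1,i=2: not 1>2, total = 15+3 = 18
j=1,i=3: not 1>3, total = 18+3 = 21
j=1,i=4: not 1>4, total = 21+3 = 24
j=2,i=1: 2>1, total = 24+1 = 25
j=2,i=2: not 2>2, total = 25+3 = 28
j=2,i=3: not 2>3, total = 28+3 = 31
j=2,i=4: not 2>4, total = 31+3 = 34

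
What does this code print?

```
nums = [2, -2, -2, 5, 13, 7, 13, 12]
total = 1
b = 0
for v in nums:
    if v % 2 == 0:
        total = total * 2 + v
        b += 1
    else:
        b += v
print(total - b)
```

-10

v=2: even, total = 1*2+2 = 4; b=1
v=-2: even, total = 4*2+(-2) = 6; b=2
v=-2: even, total = 6*2+(-2) = 10; b=3
v=5: not even; b=8
v=13: not even; b=21
v=7: not even; b=28
v=13: not even; b=41
v=12: even, total = 10*2+12 = 32; b=42
total-b = 32-42 = -10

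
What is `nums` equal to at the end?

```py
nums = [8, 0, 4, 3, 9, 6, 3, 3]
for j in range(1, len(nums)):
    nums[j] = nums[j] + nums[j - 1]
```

j=1: nums[1] = 0+8 = 8 → [8, 8, 4, 3, 9, 6, 3, 3]
j=2: nums[2] = 4+8 = 12 → [8, 8, 12, 3, 9, 6, 3, 3]
j=3: nums[3] = 3+12 = 15 → [8, 8, 12, 15, 9, 6, 3, 3]
j=4: nums[4] = 9+15 = 24 → [8, 8, 12, 15, 24, 6, 3, 3]
j=5: nums[5] = 6+24 = 30 → [8, 8, 12, 15, 24, 30, 3, 3]
j=6: nums[6] = 3+30 = 33 → [8, 8, 12, 15, 24, 30, 33, 3]
j=7: nums[7] = 3+33 = 36 → [8, 8, 12, 15, 24, 30, 33, 36]

[8, 8, 12, 15, 24, 30, 33, 36]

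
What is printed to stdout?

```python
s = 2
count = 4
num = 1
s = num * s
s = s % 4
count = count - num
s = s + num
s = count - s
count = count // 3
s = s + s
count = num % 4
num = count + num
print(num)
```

2

s = 1*2 = 2
s = 2%4 = 2
count = 4-1 = 3
s = 2+1 = 3
s = 3-3 = 0
count = 3//3 = 1
s = 0+0 = 0
count = 1%4 = 1
num = 1+1 = 2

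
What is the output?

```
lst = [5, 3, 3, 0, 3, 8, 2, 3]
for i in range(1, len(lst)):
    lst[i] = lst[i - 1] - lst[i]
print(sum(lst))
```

-42

i=1: lst[1] = 5-3 = 2 → [5, 2, 3, 0, 3, 8, 2, 3]
i=2: lst[2] = 2-3 = -1 → [5, 2, -1, 0, 3, 8, 2, 3]
i=3: lst[3] = (-1)-0 = -1 → [5, 2, -1, -1, 3, 8, 2, 3]
i=4: lst[4] = (-1)-3 = -4 → [5, 2, -1, -1, -4, 8, 2, 3]
i=5: lst[5] = (-4)-8 = -12 → [5, 2, -1, -1, -4, -12, 2, 3]
i=6: lst[6] = (-12)-2 = -14 → [5, 2, -1, -1, -4, -12, -14, 3]
i=7: lst[7] = (-14)-3 = -17 → [5, 2, -1, -1, -4, -12, -14, -17]
sum = -42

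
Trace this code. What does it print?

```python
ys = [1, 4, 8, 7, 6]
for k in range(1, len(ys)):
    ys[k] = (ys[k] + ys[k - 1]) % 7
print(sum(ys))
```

23

k=1: ys[1] = (4+1)%7 = 5 → [1, 5, 8, 7, 6]
k=2: ys[2] = (8+5)%7 = 6 → [1, 5, 6, 7, 6]
k=3: ys[3] = (7+6)%7 = 6 → [1, 5, 6, 6, 6]
k=4: ys[4] = (6+6)%7 = 5 → [1, 5, 6, 6, 5]
sum = 23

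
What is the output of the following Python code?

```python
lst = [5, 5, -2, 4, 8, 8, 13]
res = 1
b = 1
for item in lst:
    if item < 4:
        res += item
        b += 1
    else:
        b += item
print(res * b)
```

item=5: not <4; b=6
item=5: not <4; b=11
item=-2: <4, res = 1+(-2) = -1; b=12
item=4: not <4; b=16
item=8: not <4; b=24
item=8: not <4; b=32
item=13: not <4; b=45
res*b = (-1)*45 = -45

-45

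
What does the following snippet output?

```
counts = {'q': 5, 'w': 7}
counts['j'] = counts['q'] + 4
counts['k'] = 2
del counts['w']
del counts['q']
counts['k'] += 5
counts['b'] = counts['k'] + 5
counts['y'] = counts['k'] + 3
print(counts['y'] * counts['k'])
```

counts['j'] = counts['q']+4 = 9 → {'q': 5, 'w': 7, 'j': 9}
counts['k'] = 2 → {'q': 5, 'w': 7, 'j': 9, 'k': 2}
del 'w' → {'q': 5, 'j': 9, 'k': 2}
del 'q' → {'j': 9, 'k': 2}
counts['k'] = 2+5 = 7 → {'j': 9, 'k': 7}
counts['b'] = counts['k']+5 = 12 → {'j': 9, 'k': 7, 'b': 12}
counts['y'] = counts['k']+3 = 10 → {'j': 9, 'k': 7, 'b': 12, 'y': 10}
counts['y']*counts['k'] = 10*7 = 70

70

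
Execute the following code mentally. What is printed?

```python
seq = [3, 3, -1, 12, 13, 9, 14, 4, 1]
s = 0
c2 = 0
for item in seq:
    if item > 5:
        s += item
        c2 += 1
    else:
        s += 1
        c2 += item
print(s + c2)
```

item=3: not >5, s = 0+1 = 1; c2=3
item=3: not >5, s = 1+1 = 2; c2=6
item=-1: not >5, s = 2+1 = 3; c2=5
item=12: >5, s = 3+12 = 15; c2=6
item=13: >5, s = 15+13 = 28; c2=7
item=9: >5, s = 28+9 = 37; c2=8
item=14: >5, s = 37+14 = 51; c2=9
item=4: not >5, s = 51+1 = 52; c2=13
item=1: not >5, s = 52+1 = 53; c2=14
s+c2 = 53+14 = 67

67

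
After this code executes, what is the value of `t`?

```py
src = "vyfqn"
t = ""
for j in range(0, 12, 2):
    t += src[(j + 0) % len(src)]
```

j=0: add src[0]='v' → 'v'
j=2: add src[2]='f' → 'vf'
j=4: add src[4]='n' → 'vfn'
j=6: add src[1]='y' → 'vfny'
j=8: add src[3]='q' → 'vfnyq'
j=10: add src[0]='v' → 'vfnyqv'

'vfnyqv'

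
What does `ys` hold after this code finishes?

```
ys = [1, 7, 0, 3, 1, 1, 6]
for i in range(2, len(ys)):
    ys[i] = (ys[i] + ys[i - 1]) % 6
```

i=2: ys[2] = (0+7)%6 = 1 → [1, 7, 1, 3, 1, 1, 6]
i=3: ys[3] = (3+1)%6 = 4 → [1, 7, 1, 4, 1, 1, 6]
i=4: ys[4] = (1+4)%6 = 5 → [1, 7, 1, 4, 5, 1, 6]
i=5: ys[5] = (1+5)%6 = 0 → [1, 7, 1, 4, 5, 0, 6]
i=6: ys[6] = (6+0)%6 = 0 → [1, 7, 1, 4, 5, 0, 0]

[1, 7, 1, 4, 5, 0, 0]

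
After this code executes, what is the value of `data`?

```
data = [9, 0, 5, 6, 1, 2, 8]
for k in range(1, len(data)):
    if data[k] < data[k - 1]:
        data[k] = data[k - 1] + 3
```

[9, 12, 15, 18, 21, 24, 27]

k=1: 0<9, data[1] = 9+3 = 12 → [9, 12, 5, 6, 1, 2, 8]
k=2: 5<12, data[2] = 12+3 = 15 → [9, 12, 15, 6, 1, 2, 8]
k=3: 6<15, data[3] = 15+3 = 18 → [9, 12, 15, 18, 1, 2, 8]
k=4: 1<18, data[4] = 18+3 = 21 → [9, 12, 15, 18, 21, 2, 8]
k=5: 2<21, data[5] = 21+3 = 24 → [9, 12, 15, 18, 21, 24, 8]
k=6: 8<24, data[6] = 24+3 = 27 → [9, 12, 15, 18, 21, 24, 27]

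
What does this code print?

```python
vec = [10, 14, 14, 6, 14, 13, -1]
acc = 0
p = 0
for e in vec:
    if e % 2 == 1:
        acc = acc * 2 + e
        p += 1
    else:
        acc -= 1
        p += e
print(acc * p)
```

e=10: not odd, acc = 0-1 = -1; p=10
e=14: not odd, acc = (-1)-1 = -2; p=24
e=14: not odd, acc = (-2)-1 = -3; p=38
e=6: not odd, acc = (-3)-1 = -4; p=44
e=14: not odd, acc = (-4)-1 = -5; p=58
e=13: odd, acc = (-5)*2+13 = 3; p=59
e=-1: odd, acc = 3*2+(-1) = 5; p=60
acc*p = 5*60 = 300

300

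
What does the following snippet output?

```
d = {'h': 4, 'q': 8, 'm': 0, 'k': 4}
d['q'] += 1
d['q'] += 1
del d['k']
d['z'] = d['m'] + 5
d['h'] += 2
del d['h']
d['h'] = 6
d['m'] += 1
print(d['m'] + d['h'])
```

d['q'] = 8+1 = 9 → {'h': 4, 'q': 9, 'm': 0, 'k': 4}
d['q'] = 9+1 = 10 → {'h': 4, 'q': 10, 'm': 0, 'k': 4}
del 'k' → {'h': 4, 'q': 10, 'm': 0}
d['z'] = d['m']+5 = 5 → {'h': 4, 'q': 10, 'm': 0, 'z': 5}
d['h'] = 4+2 = 6 → {'h': 6, 'q': 10, 'm': 0, 'z': 5}
del 'h' → {'q': 10, 'm': 0, 'z': 5}
d['h'] = 6 → {'q': 10, 'm': 0, 'z': 5, 'h': 6}
d['m'] = 0+1 = 1 → {'q': 10, 'm': 1, 'z': 5, 'h': 6}
d['m']+d['h'] = 1+6 = 7

7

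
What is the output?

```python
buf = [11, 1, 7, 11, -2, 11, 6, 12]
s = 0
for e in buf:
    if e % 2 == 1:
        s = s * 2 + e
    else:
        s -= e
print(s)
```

e=11: odd, s = 0*2+11 = 11
e=1: odd, s = 11*2+1 = 23
e=7: odd, s = 23*2+7 = 53
e=11: odd, s = 53*2+11 = 117
e=-2: not odd, s = 117-(-2) = 119
e=11: odd, s = 119*2+11 = 249
e=6: not odd, s = 249-6 = 243
e=12: not odd, s = 243-12 = 231

231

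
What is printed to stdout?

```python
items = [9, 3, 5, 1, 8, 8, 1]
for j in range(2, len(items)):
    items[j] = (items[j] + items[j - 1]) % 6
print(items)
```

[9, 3, 2, 3, 5, 1, 2]

j=2: items[2] = (5+3)%6 = 2 → [9, 3, 2, 1, 8, 8, 1]
j=3: items[3] = (1+2)%6 = 3 → [9, 3, 2, 3, 8, 8, 1]
j=4: items[4] = (8+3)%6 = 5 → [9, 3, 2, 3, 5, 8, 1]
j=5: items[5] = (8+5)%6 = 1 → [9, 3, 2, 3, 5, 1, 1]
j=6: items[6] = (1+1)%6 = 2 → [9, 3, 2, 3, 5, 1, 2]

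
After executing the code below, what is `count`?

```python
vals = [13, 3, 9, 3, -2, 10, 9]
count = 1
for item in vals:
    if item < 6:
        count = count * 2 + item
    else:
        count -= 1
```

item=13: not <6, count = 1-1 = 0
item=3: <6, count = 0*2+3 = 3
item=9: not <6, count = 3-1 = 2
item=3: <6, count = 2*2+3 = 7
item=-2: <6, count = 7*2+(-2) = 12
item=10: not <6, count = 12-1 = 11
item=9: not <6, count = 11-1 = 10

10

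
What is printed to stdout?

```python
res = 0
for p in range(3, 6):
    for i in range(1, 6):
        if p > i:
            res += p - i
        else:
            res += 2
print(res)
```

31

p=3,i=1: 3>1, res = 0+2 = 2
p=3,i=2: 3>2, res = 2+1 = 3
p=3,i=3: not 3>3, res = 3+2 = 5
p=3,i=4: not 3>4, res = 5+2 = 7
p=3,i=5: not 3>5, res = 7+2 = 9
p=4,i=1: 4>1, res = 9+3 = 12
p=4,i=2: 4>2, res = 12+2 = 14
p=4,i=3: 4>3, res = 14+1 = 15
p=4,i=4: not 4>4, res = 15+2 = 17
p=4,i=5: not 4>5, res = 17+2 = 19
p=5,i=1: 5>1, res = 19+4 = 23
p=5,i=2: 5>2, res = 23+3 = 26
p=5,i=3: 5>3, res = 26+2 = 28
p=5,i=4: 5>4, res = 28+1 = 29
p=5,i=5: not 5>5, res = 29+2 = 31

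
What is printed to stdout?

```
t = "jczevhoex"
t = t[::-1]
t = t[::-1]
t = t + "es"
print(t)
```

jczevhoexes

reverse → 'xeohvezcj'
reverse → 'jczevhoex'
+ 'es' → 'jczevhoexes'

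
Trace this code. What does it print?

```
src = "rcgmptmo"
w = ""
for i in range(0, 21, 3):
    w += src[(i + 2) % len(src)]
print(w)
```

gtrmmcp

i=0: add src[2]='g' → 'g'
i=3: add src[5]='t' → 'gt'
i=6: add src[0]='r' → 'gtr'
i=9: add src[3]='m' → 'gtrm'
i=12: add src[6]='m' → 'gtrmm'
i=15: add src[1]='c' → 'gtrmmc'
i=18: add src[4]='p' → 'gtrmmcp'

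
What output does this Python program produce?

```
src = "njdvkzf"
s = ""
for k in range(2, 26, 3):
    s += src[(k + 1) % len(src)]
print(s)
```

vfdzjknv

k=2: add src[3]='v' → 'v'
k=5: add src[6]='f' → 'vf'
k=8: add src[2]='d' → 'vfd'
k=11: add src[5]='z' → 'vfdz'
k=14: add src[1]='j' → 'vfdzj'
k=17: add src[4]='k' → 'vfdzjk'
k=20: add src[0]='n' → 'vfdzjkn'
k=23: add src[3]='v' → 'vfdzjknv'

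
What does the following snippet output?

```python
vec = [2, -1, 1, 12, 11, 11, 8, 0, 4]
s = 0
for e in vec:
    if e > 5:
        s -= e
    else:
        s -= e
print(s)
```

e=2: not >5, s = 0-2 = -2
e=-1: not >5, s = (-2)-(-1) = -1
e=1: not >5, s = (-1)-1 = -2
e=12: >5, s = (-2)-12 = -14
e=11: >5, s = (-14)-11 = -25
e=11: >5, s = (-25)-11 = -36
e=8: >5, s = (-36)-8 = -44
e=0: not >5, s = (-44)-0 = -44
e=4: not >5, s = (-44)-4 = -48

-48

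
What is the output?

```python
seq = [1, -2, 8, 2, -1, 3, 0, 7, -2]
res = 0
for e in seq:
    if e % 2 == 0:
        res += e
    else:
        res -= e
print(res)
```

-4

e=1: not even, res = 0-1 = -1
e=-2: even, res = (-1)+(-2) = -3
e=8: even, res = (-3)+8 = 5
e=2: even, res = 5+2 = 7
e=-1: not even, res = 7-(-1) = 8
e=3: not even, res = 8-3 = 5
e=0: even, res = 5+0 = 5
e=7: not even, res = 5-7 = -2
e=-2: even, res = (-2)+(-2) = -4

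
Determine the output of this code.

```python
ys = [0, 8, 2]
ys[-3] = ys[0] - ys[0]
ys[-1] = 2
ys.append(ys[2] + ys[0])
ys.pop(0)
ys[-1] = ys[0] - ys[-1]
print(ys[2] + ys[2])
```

ys[-3] = ys[0]-ys[0] = 0-0 = 0 → [0, 8, 2]
ys[-1] = 2 → [0, 8, 2]
append ys[2]+ys[0] = 2+0 = 2 → [0, 8, 2, 2]
pop(0) removes 0 → [8, 2, 2]
ys[-1] = ys[0]-ys[-1] = 8-2 = 6 → [8, 2, 6]
ys[2]+ys[2] = 6+6 = 12

12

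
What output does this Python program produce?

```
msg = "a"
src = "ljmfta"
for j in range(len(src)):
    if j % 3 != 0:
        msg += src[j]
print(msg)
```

j=0: skip
j=1: add 'j' → 'aj'
j=2: add 'm' → 'ajm'
j=3: skip
j=4: add 't' → 'ajmt'
j=5: add 'a' → 'ajmta'

ajmta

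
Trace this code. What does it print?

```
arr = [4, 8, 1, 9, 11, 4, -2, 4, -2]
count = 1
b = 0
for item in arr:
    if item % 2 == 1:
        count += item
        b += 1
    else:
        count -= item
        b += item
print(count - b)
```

-13

item=4: not odd, count = 1-4 = -3; b=4
item=8: not odd, count = (-3)-8 = -11; b=12
item=1: odd, count = (-11)+1 = -10; b=13
item=9: odd, count = (-10)+9 = -1; b=14
item=11: odd, count = (-1)+11 = 10; b=15
item=4: not odd, count = 10-4 = 6; b=19
item=-2: not odd, count = 6-(-2) = 8; b=17
item=4: not odd, count = 8-4 = 4; b=21
item=-2: not odd, count = 4-(-2) = 6; b=19
count-b = 6-19 = -13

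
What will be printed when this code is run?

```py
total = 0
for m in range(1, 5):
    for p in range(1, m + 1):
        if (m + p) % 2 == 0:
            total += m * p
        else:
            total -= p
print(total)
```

34

m=1,p=1: even sum, total = 0+1 = 1
m=2,p=1: odd sum, total = 1-1 = 0
m=2,p=2: even sum, total = 0+4 = 4
m=3,p=1: even sum, total = 4+3 = 7
m=3,p=2: odd sum, total = 7-2 = 5
m=3,p=3: even sum, total = 5+9 = 14
m=4,p=1: odd sum, total = 14-1 = 13
m=4,p=2: even sum, total = 13+8 = 21
m=4,p=3: odd sum, total = 21-3 = 18
m=4,p=4: even sum, total = 18+16 = 34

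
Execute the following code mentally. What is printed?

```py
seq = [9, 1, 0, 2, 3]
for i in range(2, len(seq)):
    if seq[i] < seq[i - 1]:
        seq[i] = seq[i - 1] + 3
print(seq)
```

[9, 1, 4, 7, 10]

i=2: 0<1, seq[2] = 1+3 = 4 → [9, 1, 4, 2, 3]
i=3: 2<4, seq[3] = 4+3 = 7 → [9, 1, 4, 7, 3]
i=4: 3<7, seq[4] = 7+3 = 10 → [9, 1, 4, 7, 10]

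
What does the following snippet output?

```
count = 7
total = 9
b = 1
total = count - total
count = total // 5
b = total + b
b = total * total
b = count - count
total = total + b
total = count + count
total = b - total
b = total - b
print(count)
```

-1

total = 7-9 = -2
count = (-2)//5 = -1
b = (-2)+1 = -1
b = (-2)*(-2) = 4
b = (-1)-(-1) = 0
total = (-2)+0 = -2
total = (-1)+(-1) = -2
total = 0-(-2) = 2
b = 2-0 = 2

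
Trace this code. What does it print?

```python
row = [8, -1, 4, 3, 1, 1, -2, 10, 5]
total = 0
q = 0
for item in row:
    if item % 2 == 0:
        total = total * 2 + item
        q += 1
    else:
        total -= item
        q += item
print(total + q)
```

82

item=8: even, total = 0*2+8 = 8; q=1
item=-1: not even, total = 8-(-1) = 9; q=0
item=4: even, total = 9*2+4 = 22; q=1
item=3: not even, total = 22-3 = 19; q=4
item=1: not even, total = 19-1 = 18; q=5
item=1: not even, total = 18-1 = 17; q=6
item=-2: even, total = 17*2+(-2) = 32; q=7
item=10: even, total = 32*2+10 = 74; q=8
item=5: not even, total = 74-5 = 69; q=13
total+q = 69+13 = 82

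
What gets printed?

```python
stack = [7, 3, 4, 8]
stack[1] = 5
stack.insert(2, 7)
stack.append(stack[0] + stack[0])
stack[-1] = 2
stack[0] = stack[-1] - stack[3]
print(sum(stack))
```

stack[1] = 5 → [7, 5, 4, 8]
insert 7 at 2 → [7, 5, 7, 4, 8]
append stack[0]+stack[0] = 7+7 = 14 → [7, 5, 7, 4, 8, 14]
stack[-1] = 2 → [7, 5, 7, 4, 8, 2]
stack[0] = stack[-1]-stack[3] = 2-4 = -2 → [-2, 5, 7, 4, 8, 2]
sum = 24

24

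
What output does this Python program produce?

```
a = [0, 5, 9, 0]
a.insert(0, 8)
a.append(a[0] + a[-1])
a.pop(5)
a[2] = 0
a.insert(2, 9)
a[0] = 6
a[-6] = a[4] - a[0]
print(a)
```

insert 8 at 0 → [8, 0, 5, 9, 0]
append a[0]+a[-1] = 8+0 = 8 → [8, 0, 5, 9, 0, 8]
pop(5) removes 8 → [8, 0, 5, 9, 0]
a[2] = 0 → [8, 0, 0, 9, 0]
insert 9 at 2 → [8, 0, 9, 0, 9, 0]
a[0] = 6 → [6, 0, 9, 0, 9, 0]
a[-6] = a[4]-a[0] = 9-6 = 3 → [3, 0, 9, 0, 9, 0]

[3, 0, 9, 0, 9, 0]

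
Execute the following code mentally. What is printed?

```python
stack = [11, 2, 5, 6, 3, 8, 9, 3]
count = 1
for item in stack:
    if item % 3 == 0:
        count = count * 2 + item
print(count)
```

97

item=11: not %3==0
item=2: not %3==0
item=5: not %3==0
item=6: %3==0, count = 1*2+6 = 8
item=3: %3==0, count = 8*2+3 = 19
item=8: not %3==0
item=9: %3==0, count = 19*2+9 = 47
item=3: %3==0, count = 47*2+3 = 97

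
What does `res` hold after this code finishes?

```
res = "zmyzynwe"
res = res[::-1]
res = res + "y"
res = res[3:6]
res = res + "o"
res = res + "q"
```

reverse → 'ewnyzymz'
+ 'y' → 'ewnyzymzy'
slice [3:6] → 'yzy'
+ 'o' → 'yzyo'
+ 'q' → 'yzyoq'

'yzyoq'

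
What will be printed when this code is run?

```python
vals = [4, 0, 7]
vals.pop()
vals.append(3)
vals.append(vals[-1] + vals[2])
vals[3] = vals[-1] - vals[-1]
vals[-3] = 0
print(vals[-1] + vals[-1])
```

pop() removes 7 → [4, 0]
append 3 → [4, 0, 3]
append vals[-1]+vals[2] = 3+3 = 6 → [4, 0, 3, 6]
vals[3] = vals[-1]-vals[-1] = 6-6 = 0 → [4, 0, 3, 0]
vals[-3] = 0 → [4, 0, 3, 0]
vals[-1]+vals[-1] = 0+0 = 0

0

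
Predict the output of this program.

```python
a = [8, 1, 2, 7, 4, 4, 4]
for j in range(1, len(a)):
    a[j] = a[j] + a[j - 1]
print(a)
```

[8, 9, 11, 18, 22, 26, 30]

j=1: a[1] = 1+8 = 9 → [8, 9, 2, 7, 4, 4, 4]
j=2: a[2] = 2+9 = 11 → [8, 9, 11, 7, 4, 4, 4]
j=3: a[3] = 7+11 = 18 → [8, 9, 11, 18, 4, 4, 4]
j=4: a[4] = 4+18 = 22 → [8, 9, 11, 18, 22, 4, 4]
j=5: a[5] = 4+22 = 26 → [8, 9, 11, 18, 22, 26, 4]
j=6: a[6] = 4+26 = 30 → [8, 9, 11, 18, 22, 26, 30]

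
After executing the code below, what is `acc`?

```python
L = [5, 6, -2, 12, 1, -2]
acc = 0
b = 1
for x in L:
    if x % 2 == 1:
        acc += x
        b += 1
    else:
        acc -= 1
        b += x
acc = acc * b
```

34

x=5: odd, acc = 0+5 = 5; b=2
x=6: not odd, acc = 5-1 = 4; b=8
x=-2: not odd, acc = 4-1 = 3; b=6
x=12: not odd, acc = 3-1 = 2; b=18
x=1: odd, acc = 2+1 = 3; b=19
x=-2: not odd, acc = 3-1 = 2; b=17
acc*b = 2*17 = 34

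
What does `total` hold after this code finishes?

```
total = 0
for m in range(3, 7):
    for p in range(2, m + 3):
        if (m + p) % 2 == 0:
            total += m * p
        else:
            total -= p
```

226

m=3,p=2: odd sum, total = 0-2 = -2
m=3,p=3: even sum, total = (-2)+9 = 7
m=3,p=4: odd sum, total = 7-4 = 3
m=3,p=5: even sum, total = 3+15 = 18
m=4,p=2: even sum, total = 18+8 = 26
m=4,p=3: odd sum, total = 26-3 = 23
m=4,p=4: even sum, total = 23+16 = 39
m=4,p=5: odd sum, total = 39-5 = 34
m=4,p=6: even sum, total = 34+24 = 58
m=5,p=2: odd sum, total = 58-2 = 56
m=5,p=3: even sum, total = 56+15 = 71
m=5,p=4: odd sum, total = 71-4 = 67
m=5,p=5: even sum, total = 67+25 = 92
m=5,p=6: odd sum, total = 92-6 = 86
m=5,p=7: even sum, total = 86+35 = 121
m=6,p=2: even sum, total = 121+12 = 133
m=6,p=3: odd sum, total = 133-3 = 130
m=6,p=4: even sum, total = 130+24 = 154
m=6,p=5: odd sum, total = 154-5 = 149
m=6,p=6: even sum, total = 149+36 = 185
m=6,p=7: odd sum, total = 185-7 = 178
m=6,p=8: even sum, total = 178+48 = 226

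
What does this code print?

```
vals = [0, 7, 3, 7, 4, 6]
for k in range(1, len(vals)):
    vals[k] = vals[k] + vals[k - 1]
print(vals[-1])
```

k=1: vals[1] = 7+0 = 7 → [0, 7, 3, 7, 4, 6]
k=2: vals[2] = 3+7 = 10 → [0, 7, 10, 7, 4, 6]
k=3: vals[3] = 7+10 = 17 → [0, 7, 10, 17, 4, 6]
k=4: vals[4] = 4+17 = 21 → [0, 7, 10, 17, 21, 6]
k=5: vals[5] = 6+21 = 27 → [0, 7, 10, 17, 21, 27]

27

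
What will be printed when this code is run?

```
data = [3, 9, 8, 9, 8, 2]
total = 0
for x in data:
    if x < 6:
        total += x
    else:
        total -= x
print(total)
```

-29

x=3: <6, total = 0+3 = 3
x=9: not <6, total = 3-9 = -6
x=8: not <6, total = (-6)-8 = -14
x=9: not <6, total = (-14)-9 = -23
x=8: not <6, total = (-23)-8 = -31
x=2: <6, total = (-31)+2 = -29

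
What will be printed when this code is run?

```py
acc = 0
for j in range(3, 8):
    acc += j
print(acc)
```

j=3: acc = 0+3 = 3
j=4: acc = 3+4 = 7
j=5: acc = 7+5 = 12
j=6: acc = 12+6 = 18
j=7: acc = 18+7 = 25

25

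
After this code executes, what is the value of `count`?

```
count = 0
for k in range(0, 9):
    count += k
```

36

k=0: count = 0+0 = 0
k=1: count = 0+1 = 1
k=2: count = 1+2 = 3
k=3: count = 3+3 = 6
k=4: count = 6+4 = 10
k=5: count = 10+5 = 15
k=6: count = 15+6 = 21
k=7: count = 21+7 = 28
k=8: count = 28+8 = 36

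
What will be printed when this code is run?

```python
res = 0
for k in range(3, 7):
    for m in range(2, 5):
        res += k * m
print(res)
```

162

k=3,m=2: res = 0+6 = 6
k=3,m=3: res = 6+9 = 15
k=3,m=4: res = 15+12 = 27
k=4,m=2: res = 27+8 = 35
k=4,m=3: res = 35+12 = 47
k=4,m=4: res = 47+16 = 63
k=5,m=2: res = 63+10 = 73
k=5,m=3: res = 73+15 = 88
k=5,m=4: res = 88+20 = 108
k=6,m=2: res = 108+12 = 120
k=6,m=3: res = 120+18 = 138
k=6,m=4: res = 138+24 = 162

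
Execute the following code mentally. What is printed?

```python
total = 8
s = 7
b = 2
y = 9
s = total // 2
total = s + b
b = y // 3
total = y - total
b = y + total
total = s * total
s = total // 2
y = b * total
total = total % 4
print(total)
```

s = 8//2 = 4
total = 4+2 = 6
b = 9//3 = 3
total = 9-6 = 3
b = 9+3 = 12
total = 4*3 = 12
s = 12//2 = 6
y = 12*12 = 144
total = 12%4 = 0

0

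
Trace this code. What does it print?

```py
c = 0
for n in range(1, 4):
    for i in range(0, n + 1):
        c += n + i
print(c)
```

n=1,i=0: c = 0+1 = 1
n=1,i=1: c = 1+2 = 3
n=2,i=0: c = 3+2 = 5
n=2,i=1: c = 5+3 = 8
n=2,i=2: c = 8+4 = 12
n=3,i=0: c = 12+3 = 15
n=3,i=1: c = 15+4 = 19
n=3,i=2: c = 19+5 = 24
n=3,i=3: c = 24+6 = 30

30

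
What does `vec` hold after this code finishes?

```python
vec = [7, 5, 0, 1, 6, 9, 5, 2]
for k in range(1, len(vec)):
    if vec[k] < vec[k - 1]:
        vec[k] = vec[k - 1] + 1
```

[7, 8, 9, 10, 11, 12, 13, 14]

k=1: 5<7, vec[1] = 7+1 = 8 → [7, 8, 0, 1, 6, 9, 5, 2]
k=2: 0<8, vec[2] = 8+1 = 9 → [7, 8, 9, 1, 6, 9, 5, 2]
k=3: 1<9, vec[3] = 9+1 = 10 → [7, 8, 9, 10, 6, 9, 5, 2]
k=4: 6<10, vec[4] = 10+1 = 11 → [7, 8, 9, 10, 11, 9, 5, 2]
k=5: 9<11, vec[5] = 11+1 = 12 → [7, 8, 9, 10, 11, 12, 5, 2]
k=6: 5<12, vec[6] = 12+1 = 13 → [7, 8, 9, 10, 11, 12, 13, 2]
k=7: 2<13, vec[7] = 13+1 = 14 → [7, 8, 9, 10, 11, 12, 13, 14]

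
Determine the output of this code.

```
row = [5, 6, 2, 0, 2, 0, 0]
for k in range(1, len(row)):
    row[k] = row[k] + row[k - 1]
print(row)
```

k=1: row[1] = 6+5 = 11 → [5, 11, 2, 0, 2, 0, 0]
k=2: row[2] = 2+11 = 13 → [5, 11, 13, 0, 2, 0, 0]
k=3: row[3] = 0+13 = 13 → [5, 11, 13, 13, 2, 0, 0]
k=4: row[4] = 2+13 = 15 → [5, 11, 13, 13, 15, 0, 0]
k=5: row[5] = 0+15 = 15 → [5, 11, 13, 13, 15, 15, 0]
k=6: row[6] = 0+15 = 15 → [5, 11, 13, 13, 15, 15, 15]

[5, 11, 13, 13, 15, 15, 15]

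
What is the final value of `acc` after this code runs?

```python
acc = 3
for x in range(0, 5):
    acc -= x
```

-7

x=0: acc = 3-0 = 3
x=1: acc = 3-1 = 2
x=2: acc = 2-2 = 0
x=3: acc = 0-3 = -3
x=4: acc = (-3)-4 = -7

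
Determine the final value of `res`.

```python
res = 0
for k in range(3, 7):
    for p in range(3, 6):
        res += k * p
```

k=3,p=3: res = 0+9 = 9
k=3,p=4: res = 9+12 = 21
k=3,p=5: res = 21+15 = 36
k=4,p=3: res = 36+12 = 48
k=4,p=4: res = 48+16 = 64
k=4,p=5: res = 64+20 = 84
k=5,p=3: res = 84+15 = 99
k=5,p=4: res = 99+20 = 119
k=5,p=5: res = 119+25 = 144
k=6,p=3: res = 144+18 = 162
k=6,p=4: res = 162+24 = 186
k=6,p=5: res = 186+30 = 216

216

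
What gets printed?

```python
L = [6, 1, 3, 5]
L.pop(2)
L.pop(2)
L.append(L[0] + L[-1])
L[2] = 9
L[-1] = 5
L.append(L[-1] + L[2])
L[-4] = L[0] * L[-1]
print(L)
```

pop(2) removes 3 → [6, 1, 5]
pop(2) removes 5 → [6, 1]
append L[0]+L[-1] = 6+1 = 7 → [6, 1, 7]
L[2] = 9 → [6, 1, 9]
L[-1] = 5 → [6, 1, 5]
append L[-1]+L[2] = 5+5 = 10 → [6, 1, 5, 10]
L[-4] = L[0]*L[-1] = 6*10 = 60 → [60, 1, 5, 10]

[60, 1, 5, 10]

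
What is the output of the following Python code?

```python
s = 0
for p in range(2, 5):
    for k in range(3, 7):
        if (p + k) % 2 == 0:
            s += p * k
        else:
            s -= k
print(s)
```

p=2,k=3: odd sum, s = 0-3 = -3
p=2,k=4: even sum, s = (-3)+8 = 5
p=2,k=5: odd sum, s = 5-5 = 0
p=2,k=6: even sum, s = 0+12 = 12
p=3,k=3: even sum, s = 12+9 = 21
p=3,k=4: odd sum, s = 21-4 = 17
p=3,k=5: even sum, s = 17+15 = 32
p=3,k=6: odd sum, s = 32-6 = 26
p=4,k=3: odd sum, s = 26-3 = 23
p=4,k=4: even sum, s = 23+16 = 39
p=4,k=5: odd sum, s = 39-5 = 34
p=4,k=6: even sum, s = 34+24 = 58

58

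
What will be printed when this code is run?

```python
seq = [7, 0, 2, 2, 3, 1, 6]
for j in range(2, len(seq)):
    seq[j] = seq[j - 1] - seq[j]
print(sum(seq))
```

-28

j=2: seq[2] = 0-2 = -2 → [7, 0, -2, 2, 3, 1, 6]
j=3: seq[3] = (-2)-2 = -4 → [7, 0, -2, -4, 3, 1, 6]
j=4: seq[4] = (-4)-3 = -7 → [7, 0, -2, -4, -7, 1, 6]
j=5: seq[5] = (-7)-1 = -8 → [7, 0, -2, -4, -7, -8, 6]
j=6: seq[6] = (-8)-6 = -14 → [7, 0, -2, -4, -7, -8, -14]
sum = -28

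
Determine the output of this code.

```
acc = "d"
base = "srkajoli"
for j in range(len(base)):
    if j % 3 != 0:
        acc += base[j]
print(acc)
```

drkjoi

j=0: skip
j=1: add 'r' → 'dr'
j=2: add 'k' → 'drk'
j=3: skip
j=4: add 'j' → 'drkj'
j=5: add 'o' → 'drkjo'
j=6: skip
j=7: add 'i' → 'drkjoi'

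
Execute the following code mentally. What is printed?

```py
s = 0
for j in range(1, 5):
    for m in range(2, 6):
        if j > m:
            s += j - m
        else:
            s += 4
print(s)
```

j=1,m=2: not 1>2, s = 0+4 = 4
j=1,m=3: not 1>3, s = 4+4 = 8
j=1,m=4: not 1>4, s = 8+4 = 12
j=1,m=5: not 1>5, s = 12+4 = 16
j=2,m=2: not 2>2, s = 16+4 = 20
j=2,m=3: not 2>3, s = 20+4 = 24
j=2,m=4: not 2>4, s = 24+4 = 28
j=2,m=5: not 2>5, s = 28+4 = 32
j=3,m=2: 3>2, s = 32+1 = 33
j=3,m=3: not 3>3, s = 33+4 = 37
j=3,m=4: not 3>4, s = 37+4 = 41
j=3,m=5: not 3>5, s = 41+4 = 45
j=4,m=2: 4>2, s = 45+2 = 47
j=4,m=3: 4>3, s = 47+1 = 48
j=4,m=4: not 4>4, s = 48+4 = 52
j=4,m=5: not 4>5, s = 52+4 = 56

56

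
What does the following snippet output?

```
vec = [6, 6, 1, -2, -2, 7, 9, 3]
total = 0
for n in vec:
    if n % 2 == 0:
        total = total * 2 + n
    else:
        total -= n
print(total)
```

n=6: even, total = 0*2+6 = 6
n=6: even, total = 6*2+6 = 18
n=1: not even, total = 18-1 = 17
n=-2: even, total = 17*2+(-2) = 32
n=-2: even, total = 32*2+(-2) = 62
n=7: not even, total = 62-7 = 55
n=9: not even, total = 55-9 = 46
n=3: not even, total = 46-3 = 43

43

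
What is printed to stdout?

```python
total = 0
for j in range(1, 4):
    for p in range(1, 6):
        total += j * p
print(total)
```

90

j=1,p=1: total = 0+1 = 1
j=1,p=2: total = 1+2 = 3
j=1,p=3: total = 3+3 = 6
j=1,p=4: total = 6+4 = 10
j=1,p=5: total = 10+5 = 15
j=2,p=1: total = 15+2 = 17
j=2,p=2: total = 17+4 = 21
j=2,p=3: total = 21+6 = 27
j=2,p=4: total = 27+8 = 35
j=2,p=5: total = 35+10 = 45
j=3,p=1: total = 45+3 = 48
j=3,p=2: total = 48+6 = 54
j=3,p=3: total = 54+9 = 63
j=3,p=4: total = 63+12 = 75
j=3,p=5: total = 75+15 = 90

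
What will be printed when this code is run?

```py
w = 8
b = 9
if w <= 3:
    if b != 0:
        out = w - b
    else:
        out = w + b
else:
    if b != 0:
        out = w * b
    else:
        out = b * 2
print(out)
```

w=8, b=9
w <= 3 is False; b != 0 is True
→ out = w * b = 72

72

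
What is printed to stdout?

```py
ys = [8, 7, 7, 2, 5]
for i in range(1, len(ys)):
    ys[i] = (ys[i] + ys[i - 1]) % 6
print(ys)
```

[8, 3, 4, 0, 5]

i=1: ys[1] = (7+8)%6 = 3 → [8, 3, 7, 2, 5]
i=2: ys[2] = (7+3)%6 = 4 → [8, 3, 4, 2, 5]
i=3: ys[3] = (2+4)%6 = 0 → [8, 3, 4, 0, 5]
i=4: ys[4] = (5+0)%6 = 5 → [8, 3, 4, 0, 5]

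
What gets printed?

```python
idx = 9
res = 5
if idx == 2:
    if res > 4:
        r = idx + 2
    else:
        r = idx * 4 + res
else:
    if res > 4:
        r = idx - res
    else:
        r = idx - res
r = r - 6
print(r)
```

idx=9, res=5
idx == 2 is False; res > 4 is True
→ r = idx - res = 4
r = 4-6 = -2

-2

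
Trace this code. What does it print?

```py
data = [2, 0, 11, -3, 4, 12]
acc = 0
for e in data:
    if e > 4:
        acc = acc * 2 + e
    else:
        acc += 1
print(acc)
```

e=2: not >4, acc = 0+1 = 1
e=0: not >4, acc = 1+1 = 2
e=11: >4, acc = 2*2+11 = 15
e=-3: not >4, acc = 15+1 = 16
e=4: not >4, acc = 16+1 = 17
e=12: >4, acc = 17*2+12 = 46

46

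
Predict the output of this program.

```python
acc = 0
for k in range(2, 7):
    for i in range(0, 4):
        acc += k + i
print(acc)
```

k=2,i=0: acc = 0+2 = 2
k=2,i=1: acc = 2+3 = 5
k=2,i=2: acc = 5+4 = 9
k=2,i=3: acc = 9+5 = 14
k=3,i=0: acc = 14+3 = 17
k=3,i=1: acc = 17+4 = 21
k=3,i=2: acc = 21+5 = 26
k=3,i=3: acc = 26+6 = 32
k=4,i=0: acc = 32+4 = 36
k=4,i=1: acc = 36+5 = 41
k=4,i=2: acc = 41+6 = 47
k=4,i=3: acc = 47+7 = 54
k=5,i=0: acc = 54+5 = 59
k=5,i=1: acc = 59+6 = 65
k=5,i=2: acc = 65+7 = 72
k=5,i=3: acc = 72+8 = 80
k=6,i=0: acc = 80+6 = 86
k=6,i=1: acc = 86+7 = 93
k=6,i=2: acc = 93+8 = 101
k=6,i=3: acc = 101+9 = 110

110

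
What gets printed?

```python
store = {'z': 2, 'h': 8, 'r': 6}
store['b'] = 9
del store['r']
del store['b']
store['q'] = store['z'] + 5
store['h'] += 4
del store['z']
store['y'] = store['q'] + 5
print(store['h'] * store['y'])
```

144

store['b'] = 9 → {'z': 2, 'h': 8, 'r': 6, 'b': 9}
del 'r' → {'z': 2, 'h': 8, 'b': 9}
del 'b' → {'z': 2, 'h': 8}
store['q'] = store['z']+5 = 7 → {'z': 2, 'h': 8, 'q': 7}
store['h'] = 8+4 = 12 → {'z': 2, 'h': 12, 'q': 7}
del 'z' → {'h': 12, 'q': 7}
store['y'] = store['q']+5 = 12 → {'h': 12, 'q': 7, 'y': 12}
store['h']*store['y'] = 12*12 = 144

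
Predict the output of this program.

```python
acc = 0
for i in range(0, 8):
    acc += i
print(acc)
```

28

i=0: acc = 0+0 = 0
i=1: acc = 0+1 = 1
i=2: acc = 1+2 = 3
i=3: acc = 3+3 = 6
i=4: acc = 6+4 = 10
i=5: acc = 10+5 = 15
i=6: acc = 15+6 = 21
i=7: acc = 21+7 = 28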